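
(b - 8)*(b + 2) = b^2 - 6*b - 16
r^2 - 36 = (r - 6)*(r + 6)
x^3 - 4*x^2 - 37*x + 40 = (x - 8)*(x - 1)*(x + 5)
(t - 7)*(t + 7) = t^2 - 49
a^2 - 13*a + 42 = (a - 7)*(a - 6)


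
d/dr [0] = 0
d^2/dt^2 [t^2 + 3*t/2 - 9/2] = 2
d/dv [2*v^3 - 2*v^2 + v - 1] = 6*v^2 - 4*v + 1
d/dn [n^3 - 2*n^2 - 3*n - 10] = 3*n^2 - 4*n - 3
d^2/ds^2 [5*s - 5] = 0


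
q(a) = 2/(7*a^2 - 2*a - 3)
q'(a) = 2*(2 - 14*a)/(7*a^2 - 2*a - 3)^2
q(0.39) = -0.74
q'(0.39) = -0.94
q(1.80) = 0.12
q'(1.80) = -0.18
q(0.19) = -0.64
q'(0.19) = -0.13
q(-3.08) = 0.03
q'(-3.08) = 0.02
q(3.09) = 0.03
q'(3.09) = -0.02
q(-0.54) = 16.50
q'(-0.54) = 1301.62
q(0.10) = -0.64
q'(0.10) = 0.12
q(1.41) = 0.25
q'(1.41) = -0.54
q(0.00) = -0.67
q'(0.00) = 0.44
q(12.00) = 0.00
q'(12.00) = 0.00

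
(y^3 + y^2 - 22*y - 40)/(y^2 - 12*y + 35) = (y^2 + 6*y + 8)/(y - 7)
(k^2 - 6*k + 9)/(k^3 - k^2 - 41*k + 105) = (k - 3)/(k^2 + 2*k - 35)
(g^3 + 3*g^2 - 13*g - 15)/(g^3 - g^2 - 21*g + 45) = (g + 1)/(g - 3)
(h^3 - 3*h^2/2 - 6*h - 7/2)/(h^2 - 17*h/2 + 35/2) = (h^2 + 2*h + 1)/(h - 5)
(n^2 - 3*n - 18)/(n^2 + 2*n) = (n^2 - 3*n - 18)/(n*(n + 2))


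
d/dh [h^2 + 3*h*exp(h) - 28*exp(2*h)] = 3*h*exp(h) + 2*h - 56*exp(2*h) + 3*exp(h)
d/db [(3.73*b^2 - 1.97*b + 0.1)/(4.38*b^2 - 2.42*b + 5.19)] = (-0.398000000000003*b^2 + 37.8414*b - 9.9823)/(19.1844*b^4 - 21.1992*b^3 + 51.3208*b^2 - 25.1196*b + 26.9361)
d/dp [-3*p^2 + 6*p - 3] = 6 - 6*p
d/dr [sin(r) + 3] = cos(r)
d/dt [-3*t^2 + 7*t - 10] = 7 - 6*t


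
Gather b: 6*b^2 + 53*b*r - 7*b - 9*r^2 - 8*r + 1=6*b^2 + b*(53*r - 7) - 9*r^2 - 8*r + 1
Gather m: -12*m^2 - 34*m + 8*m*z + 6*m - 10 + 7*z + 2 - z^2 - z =-12*m^2 + m*(8*z - 28) - z^2 + 6*z - 8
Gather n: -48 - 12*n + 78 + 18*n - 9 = 6*n + 21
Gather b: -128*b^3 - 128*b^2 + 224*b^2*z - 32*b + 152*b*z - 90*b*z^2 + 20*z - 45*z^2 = -128*b^3 + b^2*(224*z - 128) + b*(-90*z^2 + 152*z - 32) - 45*z^2 + 20*z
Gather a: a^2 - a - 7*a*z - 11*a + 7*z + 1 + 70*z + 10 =a^2 + a*(-7*z - 12) + 77*z + 11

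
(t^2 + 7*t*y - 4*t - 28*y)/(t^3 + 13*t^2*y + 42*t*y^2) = (t - 4)/(t*(t + 6*y))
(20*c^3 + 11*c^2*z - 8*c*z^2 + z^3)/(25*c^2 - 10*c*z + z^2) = (-4*c^2 - 3*c*z + z^2)/(-5*c + z)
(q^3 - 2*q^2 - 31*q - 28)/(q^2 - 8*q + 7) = (q^2 + 5*q + 4)/(q - 1)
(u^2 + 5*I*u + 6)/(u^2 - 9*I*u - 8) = (u + 6*I)/(u - 8*I)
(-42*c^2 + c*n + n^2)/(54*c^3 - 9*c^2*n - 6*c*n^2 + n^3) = (-7*c - n)/(9*c^2 - n^2)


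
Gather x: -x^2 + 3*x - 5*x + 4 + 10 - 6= -x^2 - 2*x + 8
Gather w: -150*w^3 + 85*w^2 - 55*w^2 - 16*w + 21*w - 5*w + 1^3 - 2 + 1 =-150*w^3 + 30*w^2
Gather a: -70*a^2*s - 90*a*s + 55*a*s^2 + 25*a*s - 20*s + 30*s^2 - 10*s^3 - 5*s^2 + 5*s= -70*a^2*s + a*(55*s^2 - 65*s) - 10*s^3 + 25*s^2 - 15*s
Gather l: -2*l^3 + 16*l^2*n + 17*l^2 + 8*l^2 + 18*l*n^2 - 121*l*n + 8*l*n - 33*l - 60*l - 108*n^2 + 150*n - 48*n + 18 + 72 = -2*l^3 + l^2*(16*n + 25) + l*(18*n^2 - 113*n - 93) - 108*n^2 + 102*n + 90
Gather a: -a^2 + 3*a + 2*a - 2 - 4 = -a^2 + 5*a - 6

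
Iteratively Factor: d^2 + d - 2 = (d + 2)*(d - 1)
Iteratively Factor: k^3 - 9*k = (k + 3)*(k^2 - 3*k) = (k - 3)*(k + 3)*(k)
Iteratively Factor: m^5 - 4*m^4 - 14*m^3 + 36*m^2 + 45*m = (m - 3)*(m^4 - m^3 - 17*m^2 - 15*m) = (m - 3)*(m + 3)*(m^3 - 4*m^2 - 5*m) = (m - 5)*(m - 3)*(m + 3)*(m^2 + m) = (m - 5)*(m - 3)*(m + 1)*(m + 3)*(m)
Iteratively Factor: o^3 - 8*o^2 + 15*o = (o - 3)*(o^2 - 5*o) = o*(o - 3)*(o - 5)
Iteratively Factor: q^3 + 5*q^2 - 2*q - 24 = (q - 2)*(q^2 + 7*q + 12) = (q - 2)*(q + 3)*(q + 4)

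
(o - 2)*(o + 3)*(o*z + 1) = o^3*z + o^2*z + o^2 - 6*o*z + o - 6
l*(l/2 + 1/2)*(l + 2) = l^3/2 + 3*l^2/2 + l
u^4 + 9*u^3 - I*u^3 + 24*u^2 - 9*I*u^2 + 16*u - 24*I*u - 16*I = (u + 1)*(u + 4)^2*(u - I)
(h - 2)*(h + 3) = h^2 + h - 6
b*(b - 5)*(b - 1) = b^3 - 6*b^2 + 5*b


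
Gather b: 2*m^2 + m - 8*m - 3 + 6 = 2*m^2 - 7*m + 3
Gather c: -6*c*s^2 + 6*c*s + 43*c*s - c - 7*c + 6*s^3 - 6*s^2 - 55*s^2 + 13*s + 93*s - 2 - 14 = c*(-6*s^2 + 49*s - 8) + 6*s^3 - 61*s^2 + 106*s - 16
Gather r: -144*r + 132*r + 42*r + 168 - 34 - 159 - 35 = 30*r - 60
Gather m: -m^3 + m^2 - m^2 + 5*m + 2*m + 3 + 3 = -m^3 + 7*m + 6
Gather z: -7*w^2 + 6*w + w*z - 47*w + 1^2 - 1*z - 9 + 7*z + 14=-7*w^2 - 41*w + z*(w + 6) + 6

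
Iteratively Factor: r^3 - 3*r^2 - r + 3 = (r + 1)*(r^2 - 4*r + 3) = (r - 3)*(r + 1)*(r - 1)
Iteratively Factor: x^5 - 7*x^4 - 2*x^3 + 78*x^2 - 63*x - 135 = (x + 1)*(x^4 - 8*x^3 + 6*x^2 + 72*x - 135) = (x + 1)*(x + 3)*(x^3 - 11*x^2 + 39*x - 45) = (x - 3)*(x + 1)*(x + 3)*(x^2 - 8*x + 15) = (x - 5)*(x - 3)*(x + 1)*(x + 3)*(x - 3)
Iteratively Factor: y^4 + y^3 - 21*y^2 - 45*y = (y - 5)*(y^3 + 6*y^2 + 9*y) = (y - 5)*(y + 3)*(y^2 + 3*y) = y*(y - 5)*(y + 3)*(y + 3)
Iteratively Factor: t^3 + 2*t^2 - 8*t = (t)*(t^2 + 2*t - 8) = t*(t + 4)*(t - 2)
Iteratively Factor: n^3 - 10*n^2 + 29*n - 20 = (n - 1)*(n^2 - 9*n + 20) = (n - 4)*(n - 1)*(n - 5)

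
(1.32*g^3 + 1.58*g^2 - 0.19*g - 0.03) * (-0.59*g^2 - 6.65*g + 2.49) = -0.7788*g^5 - 9.7102*g^4 - 7.1081*g^3 + 5.2154*g^2 - 0.2736*g - 0.0747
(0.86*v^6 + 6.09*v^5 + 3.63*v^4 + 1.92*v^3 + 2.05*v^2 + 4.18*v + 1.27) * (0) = 0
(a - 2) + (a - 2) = 2*a - 4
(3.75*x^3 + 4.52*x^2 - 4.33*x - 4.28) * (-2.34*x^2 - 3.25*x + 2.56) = -8.775*x^5 - 22.7643*x^4 + 5.0422*x^3 + 35.6589*x^2 + 2.8252*x - 10.9568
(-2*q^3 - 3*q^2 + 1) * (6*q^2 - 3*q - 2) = -12*q^5 - 12*q^4 + 13*q^3 + 12*q^2 - 3*q - 2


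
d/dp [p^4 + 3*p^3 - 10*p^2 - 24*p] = 4*p^3 + 9*p^2 - 20*p - 24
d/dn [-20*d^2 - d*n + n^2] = -d + 2*n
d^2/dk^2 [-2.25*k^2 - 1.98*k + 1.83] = -4.50000000000000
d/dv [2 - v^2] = -2*v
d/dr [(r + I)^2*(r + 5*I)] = (r + I)*(3*r + 11*I)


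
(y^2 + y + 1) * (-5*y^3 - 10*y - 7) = -5*y^5 - 5*y^4 - 15*y^3 - 17*y^2 - 17*y - 7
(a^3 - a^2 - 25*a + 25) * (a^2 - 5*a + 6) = a^5 - 6*a^4 - 14*a^3 + 144*a^2 - 275*a + 150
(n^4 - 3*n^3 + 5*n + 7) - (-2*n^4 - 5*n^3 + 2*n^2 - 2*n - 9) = 3*n^4 + 2*n^3 - 2*n^2 + 7*n + 16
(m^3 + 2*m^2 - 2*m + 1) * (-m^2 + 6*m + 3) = -m^5 + 4*m^4 + 17*m^3 - 7*m^2 + 3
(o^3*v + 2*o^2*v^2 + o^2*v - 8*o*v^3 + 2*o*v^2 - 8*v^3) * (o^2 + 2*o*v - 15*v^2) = o^5*v + 4*o^4*v^2 + o^4*v - 19*o^3*v^3 + 4*o^3*v^2 - 46*o^2*v^4 - 19*o^2*v^3 + 120*o*v^5 - 46*o*v^4 + 120*v^5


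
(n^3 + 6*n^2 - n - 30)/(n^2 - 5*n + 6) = (n^2 + 8*n + 15)/(n - 3)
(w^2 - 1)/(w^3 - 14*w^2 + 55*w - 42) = (w + 1)/(w^2 - 13*w + 42)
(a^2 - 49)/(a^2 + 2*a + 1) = (a^2 - 49)/(a^2 + 2*a + 1)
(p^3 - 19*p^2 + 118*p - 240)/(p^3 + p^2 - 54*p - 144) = (p^2 - 11*p + 30)/(p^2 + 9*p + 18)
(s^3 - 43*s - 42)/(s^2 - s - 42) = s + 1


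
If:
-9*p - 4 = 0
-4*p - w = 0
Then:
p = -4/9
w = 16/9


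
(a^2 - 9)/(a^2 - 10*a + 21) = (a + 3)/(a - 7)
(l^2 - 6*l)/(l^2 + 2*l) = (l - 6)/(l + 2)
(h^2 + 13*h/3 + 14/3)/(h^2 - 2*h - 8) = (h + 7/3)/(h - 4)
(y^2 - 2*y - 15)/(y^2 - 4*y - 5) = (y + 3)/(y + 1)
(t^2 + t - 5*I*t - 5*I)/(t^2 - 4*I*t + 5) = (t + 1)/(t + I)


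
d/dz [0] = 0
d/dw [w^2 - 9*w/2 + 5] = 2*w - 9/2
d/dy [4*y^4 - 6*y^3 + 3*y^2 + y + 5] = 16*y^3 - 18*y^2 + 6*y + 1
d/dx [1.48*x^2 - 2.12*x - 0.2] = 2.96*x - 2.12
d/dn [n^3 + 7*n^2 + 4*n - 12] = 3*n^2 + 14*n + 4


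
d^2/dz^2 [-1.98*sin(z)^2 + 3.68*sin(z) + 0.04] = -3.68*sin(z) - 3.96*cos(2*z)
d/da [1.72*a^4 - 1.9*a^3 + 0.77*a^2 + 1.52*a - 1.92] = 6.88*a^3 - 5.7*a^2 + 1.54*a + 1.52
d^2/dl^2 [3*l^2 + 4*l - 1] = 6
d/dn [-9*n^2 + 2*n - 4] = 2 - 18*n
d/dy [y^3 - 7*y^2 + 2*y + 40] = 3*y^2 - 14*y + 2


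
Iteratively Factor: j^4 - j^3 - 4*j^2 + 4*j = (j - 2)*(j^3 + j^2 - 2*j) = (j - 2)*(j - 1)*(j^2 + 2*j) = (j - 2)*(j - 1)*(j + 2)*(j)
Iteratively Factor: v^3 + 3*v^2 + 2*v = (v + 1)*(v^2 + 2*v) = v*(v + 1)*(v + 2)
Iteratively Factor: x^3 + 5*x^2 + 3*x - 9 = (x + 3)*(x^2 + 2*x - 3) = (x - 1)*(x + 3)*(x + 3)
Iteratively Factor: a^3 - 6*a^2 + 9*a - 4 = (a - 4)*(a^2 - 2*a + 1) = (a - 4)*(a - 1)*(a - 1)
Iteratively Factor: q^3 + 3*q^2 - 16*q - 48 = (q + 4)*(q^2 - q - 12) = (q + 3)*(q + 4)*(q - 4)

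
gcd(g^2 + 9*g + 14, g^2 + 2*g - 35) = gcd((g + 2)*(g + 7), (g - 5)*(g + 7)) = g + 7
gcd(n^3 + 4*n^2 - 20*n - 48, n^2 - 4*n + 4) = 1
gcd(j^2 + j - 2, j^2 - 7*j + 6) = j - 1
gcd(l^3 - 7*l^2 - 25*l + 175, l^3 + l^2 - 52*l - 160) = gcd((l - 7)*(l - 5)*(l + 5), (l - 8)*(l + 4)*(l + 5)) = l + 5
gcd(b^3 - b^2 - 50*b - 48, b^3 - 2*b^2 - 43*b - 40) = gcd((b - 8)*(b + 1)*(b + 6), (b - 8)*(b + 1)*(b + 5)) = b^2 - 7*b - 8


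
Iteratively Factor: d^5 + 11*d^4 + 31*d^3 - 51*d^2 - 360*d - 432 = (d + 4)*(d^4 + 7*d^3 + 3*d^2 - 63*d - 108) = (d - 3)*(d + 4)*(d^3 + 10*d^2 + 33*d + 36) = (d - 3)*(d + 4)^2*(d^2 + 6*d + 9) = (d - 3)*(d + 3)*(d + 4)^2*(d + 3)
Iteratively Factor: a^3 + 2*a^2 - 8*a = (a - 2)*(a^2 + 4*a) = (a - 2)*(a + 4)*(a)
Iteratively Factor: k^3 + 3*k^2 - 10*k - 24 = (k + 4)*(k^2 - k - 6) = (k + 2)*(k + 4)*(k - 3)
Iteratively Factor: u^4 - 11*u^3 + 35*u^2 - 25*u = (u)*(u^3 - 11*u^2 + 35*u - 25) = u*(u - 5)*(u^2 - 6*u + 5) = u*(u - 5)*(u - 1)*(u - 5)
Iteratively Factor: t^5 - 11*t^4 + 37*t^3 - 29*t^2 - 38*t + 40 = (t - 1)*(t^4 - 10*t^3 + 27*t^2 - 2*t - 40) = (t - 4)*(t - 1)*(t^3 - 6*t^2 + 3*t + 10) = (t - 4)*(t - 1)*(t + 1)*(t^2 - 7*t + 10) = (t - 4)*(t - 2)*(t - 1)*(t + 1)*(t - 5)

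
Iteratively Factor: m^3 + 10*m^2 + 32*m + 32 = (m + 2)*(m^2 + 8*m + 16) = (m + 2)*(m + 4)*(m + 4)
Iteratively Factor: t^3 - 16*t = (t)*(t^2 - 16) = t*(t - 4)*(t + 4)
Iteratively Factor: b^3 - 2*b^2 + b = (b - 1)*(b^2 - b) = (b - 1)^2*(b)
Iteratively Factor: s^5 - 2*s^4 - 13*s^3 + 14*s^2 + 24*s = (s)*(s^4 - 2*s^3 - 13*s^2 + 14*s + 24) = s*(s + 1)*(s^3 - 3*s^2 - 10*s + 24) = s*(s - 2)*(s + 1)*(s^2 - s - 12) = s*(s - 4)*(s - 2)*(s + 1)*(s + 3)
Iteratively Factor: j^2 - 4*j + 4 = (j - 2)*(j - 2)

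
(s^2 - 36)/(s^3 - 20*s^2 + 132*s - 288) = (s + 6)/(s^2 - 14*s + 48)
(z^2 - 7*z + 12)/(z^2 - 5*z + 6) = (z - 4)/(z - 2)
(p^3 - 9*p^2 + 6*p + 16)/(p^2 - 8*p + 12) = (p^2 - 7*p - 8)/(p - 6)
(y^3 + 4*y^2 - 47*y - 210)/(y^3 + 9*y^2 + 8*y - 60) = (y - 7)/(y - 2)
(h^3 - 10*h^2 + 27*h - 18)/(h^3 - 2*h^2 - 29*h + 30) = (h - 3)/(h + 5)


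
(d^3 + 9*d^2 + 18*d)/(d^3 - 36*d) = (d + 3)/(d - 6)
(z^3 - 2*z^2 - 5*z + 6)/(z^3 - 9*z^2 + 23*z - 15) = (z + 2)/(z - 5)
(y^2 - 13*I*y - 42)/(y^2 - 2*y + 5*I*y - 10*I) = (y^2 - 13*I*y - 42)/(y^2 + y*(-2 + 5*I) - 10*I)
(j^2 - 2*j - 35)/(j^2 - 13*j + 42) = (j + 5)/(j - 6)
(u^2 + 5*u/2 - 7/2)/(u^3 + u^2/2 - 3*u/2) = (2*u + 7)/(u*(2*u + 3))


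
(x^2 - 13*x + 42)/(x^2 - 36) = (x - 7)/(x + 6)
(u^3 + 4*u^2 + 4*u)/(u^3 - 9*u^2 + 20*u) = (u^2 + 4*u + 4)/(u^2 - 9*u + 20)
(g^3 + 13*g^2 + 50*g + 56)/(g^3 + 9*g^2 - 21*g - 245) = (g^2 + 6*g + 8)/(g^2 + 2*g - 35)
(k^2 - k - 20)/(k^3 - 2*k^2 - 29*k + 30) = (k^2 - k - 20)/(k^3 - 2*k^2 - 29*k + 30)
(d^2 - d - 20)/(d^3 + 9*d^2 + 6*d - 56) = (d - 5)/(d^2 + 5*d - 14)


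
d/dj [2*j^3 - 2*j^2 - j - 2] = 6*j^2 - 4*j - 1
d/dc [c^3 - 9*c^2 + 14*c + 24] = 3*c^2 - 18*c + 14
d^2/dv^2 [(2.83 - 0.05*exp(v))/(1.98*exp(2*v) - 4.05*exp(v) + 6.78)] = (-0.19602*exp(4*v) + 43.977978*exp(3*v) - 64.05399*exp(2*v) - 106.918083*exp(v) + 75.41055)*exp(v)/(7.762392*exp(6*v) - 47.63286*exp(5*v) + 177.171786*exp(4*v) - 392.643045*exp(3*v) + 606.679146*exp(2*v) - 558.51606*exp(v) + 311.665752)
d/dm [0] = 0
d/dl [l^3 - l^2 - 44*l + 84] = 3*l^2 - 2*l - 44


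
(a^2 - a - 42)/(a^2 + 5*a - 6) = (a - 7)/(a - 1)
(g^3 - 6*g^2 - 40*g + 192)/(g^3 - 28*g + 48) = (g - 8)/(g - 2)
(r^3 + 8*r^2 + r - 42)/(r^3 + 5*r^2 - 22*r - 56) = (r^2 + r - 6)/(r^2 - 2*r - 8)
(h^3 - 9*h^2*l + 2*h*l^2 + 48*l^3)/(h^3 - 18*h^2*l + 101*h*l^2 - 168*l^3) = (h + 2*l)/(h - 7*l)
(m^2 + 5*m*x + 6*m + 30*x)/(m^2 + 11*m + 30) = (m + 5*x)/(m + 5)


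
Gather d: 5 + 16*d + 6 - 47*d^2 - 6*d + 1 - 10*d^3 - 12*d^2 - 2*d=-10*d^3 - 59*d^2 + 8*d + 12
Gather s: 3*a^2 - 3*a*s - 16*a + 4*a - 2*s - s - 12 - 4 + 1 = 3*a^2 - 12*a + s*(-3*a - 3) - 15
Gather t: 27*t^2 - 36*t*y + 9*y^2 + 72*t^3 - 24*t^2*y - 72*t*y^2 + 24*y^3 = 72*t^3 + t^2*(27 - 24*y) + t*(-72*y^2 - 36*y) + 24*y^3 + 9*y^2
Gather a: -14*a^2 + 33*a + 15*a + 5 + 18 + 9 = -14*a^2 + 48*a + 32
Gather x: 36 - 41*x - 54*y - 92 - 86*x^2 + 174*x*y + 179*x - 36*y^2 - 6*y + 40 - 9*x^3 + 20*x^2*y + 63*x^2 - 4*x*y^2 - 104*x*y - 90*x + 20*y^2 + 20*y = -9*x^3 + x^2*(20*y - 23) + x*(-4*y^2 + 70*y + 48) - 16*y^2 - 40*y - 16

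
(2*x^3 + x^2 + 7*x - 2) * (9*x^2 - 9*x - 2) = 18*x^5 - 9*x^4 + 50*x^3 - 83*x^2 + 4*x + 4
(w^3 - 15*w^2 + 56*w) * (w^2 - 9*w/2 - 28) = w^5 - 39*w^4/2 + 191*w^3/2 + 168*w^2 - 1568*w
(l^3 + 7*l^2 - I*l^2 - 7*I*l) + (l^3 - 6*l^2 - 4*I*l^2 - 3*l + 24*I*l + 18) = 2*l^3 + l^2 - 5*I*l^2 - 3*l + 17*I*l + 18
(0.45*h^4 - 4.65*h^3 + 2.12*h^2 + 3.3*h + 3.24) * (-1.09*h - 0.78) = -0.4905*h^5 + 4.7175*h^4 + 1.3162*h^3 - 5.2506*h^2 - 6.1056*h - 2.5272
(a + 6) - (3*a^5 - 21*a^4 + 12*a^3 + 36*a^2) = -3*a^5 + 21*a^4 - 12*a^3 - 36*a^2 + a + 6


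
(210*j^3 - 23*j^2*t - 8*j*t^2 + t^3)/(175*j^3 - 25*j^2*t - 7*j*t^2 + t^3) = (-6*j + t)/(-5*j + t)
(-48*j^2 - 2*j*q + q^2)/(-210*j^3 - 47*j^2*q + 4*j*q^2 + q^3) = (-8*j + q)/(-35*j^2 - 2*j*q + q^2)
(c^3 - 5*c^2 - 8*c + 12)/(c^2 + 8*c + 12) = (c^2 - 7*c + 6)/(c + 6)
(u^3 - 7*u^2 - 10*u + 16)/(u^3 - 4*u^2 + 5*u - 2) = (u^2 - 6*u - 16)/(u^2 - 3*u + 2)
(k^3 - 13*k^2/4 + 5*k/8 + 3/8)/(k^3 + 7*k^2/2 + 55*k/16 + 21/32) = 4*(2*k^2 - 7*k + 3)/(8*k^2 + 26*k + 21)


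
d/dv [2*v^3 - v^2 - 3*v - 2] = 6*v^2 - 2*v - 3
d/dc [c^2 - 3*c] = 2*c - 3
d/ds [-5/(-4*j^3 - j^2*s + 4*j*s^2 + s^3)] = 5*(-j^2 + 8*j*s + 3*s^2)/(4*j^3 + j^2*s - 4*j*s^2 - s^3)^2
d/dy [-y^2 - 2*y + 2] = -2*y - 2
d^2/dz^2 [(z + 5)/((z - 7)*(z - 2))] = 2*(z^3 + 15*z^2 - 177*z + 461)/(z^6 - 27*z^5 + 285*z^4 - 1485*z^3 + 3990*z^2 - 5292*z + 2744)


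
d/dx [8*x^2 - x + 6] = 16*x - 1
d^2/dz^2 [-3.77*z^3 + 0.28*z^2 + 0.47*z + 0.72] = 0.56 - 22.62*z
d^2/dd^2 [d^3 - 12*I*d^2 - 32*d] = 6*d - 24*I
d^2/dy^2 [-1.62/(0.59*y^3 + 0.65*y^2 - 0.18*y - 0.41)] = ((5.7348*y + 2.106)*(0.59*y^3 + 0.65*y^2 - 0.18*y - 0.41) - 1.62*(1.77*y^2 + 1.3*y - 0.18)*(3.54*y^2 + 2.6*y - 0.36))/(0.59*y^3 + 0.65*y^2 - 0.18*y - 0.41)^3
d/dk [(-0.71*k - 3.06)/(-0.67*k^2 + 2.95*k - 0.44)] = (-0.4757*k^2 - 4.1004*k + 9.3394)/(0.4489*k^4 - 3.953*k^3 + 9.2921*k^2 - 2.596*k + 0.1936)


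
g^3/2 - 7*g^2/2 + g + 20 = (g/2 + 1)*(g - 5)*(g - 4)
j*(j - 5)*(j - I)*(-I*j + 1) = -I*j^4 + 5*I*j^3 - I*j^2 + 5*I*j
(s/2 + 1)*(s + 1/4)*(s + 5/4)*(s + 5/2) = s^4/2 + 3*s^3 + 193*s^2/32 + 285*s/64 + 25/32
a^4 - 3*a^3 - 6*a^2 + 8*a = a*(a - 4)*(a - 1)*(a + 2)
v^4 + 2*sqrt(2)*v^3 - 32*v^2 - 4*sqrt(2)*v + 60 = (v - 3*sqrt(2))*(v - sqrt(2))*(v + sqrt(2))*(v + 5*sqrt(2))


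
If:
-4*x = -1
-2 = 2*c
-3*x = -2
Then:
No Solution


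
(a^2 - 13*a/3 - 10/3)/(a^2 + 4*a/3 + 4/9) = 3*(a - 5)/(3*a + 2)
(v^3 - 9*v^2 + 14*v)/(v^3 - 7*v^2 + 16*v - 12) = v*(v - 7)/(v^2 - 5*v + 6)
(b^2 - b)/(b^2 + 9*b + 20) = b*(b - 1)/(b^2 + 9*b + 20)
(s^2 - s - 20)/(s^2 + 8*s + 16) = (s - 5)/(s + 4)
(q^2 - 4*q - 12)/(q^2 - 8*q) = (q^2 - 4*q - 12)/(q*(q - 8))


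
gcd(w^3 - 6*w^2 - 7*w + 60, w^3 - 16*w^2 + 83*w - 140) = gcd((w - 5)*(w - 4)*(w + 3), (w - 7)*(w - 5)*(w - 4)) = w^2 - 9*w + 20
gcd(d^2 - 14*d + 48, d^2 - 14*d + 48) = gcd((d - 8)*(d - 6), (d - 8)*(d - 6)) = d^2 - 14*d + 48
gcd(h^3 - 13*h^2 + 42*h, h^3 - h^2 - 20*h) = h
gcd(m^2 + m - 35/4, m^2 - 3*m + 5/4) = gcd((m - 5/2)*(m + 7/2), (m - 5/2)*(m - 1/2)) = m - 5/2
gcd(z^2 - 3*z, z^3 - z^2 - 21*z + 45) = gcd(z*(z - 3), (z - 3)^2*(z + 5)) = z - 3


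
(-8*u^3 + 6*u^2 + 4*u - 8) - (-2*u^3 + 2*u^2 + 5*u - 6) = -6*u^3 + 4*u^2 - u - 2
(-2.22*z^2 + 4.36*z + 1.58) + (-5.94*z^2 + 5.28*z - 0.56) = -8.16*z^2 + 9.64*z + 1.02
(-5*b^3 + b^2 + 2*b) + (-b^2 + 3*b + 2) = -5*b^3 + 5*b + 2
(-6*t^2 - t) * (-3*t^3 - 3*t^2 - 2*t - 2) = 18*t^5 + 21*t^4 + 15*t^3 + 14*t^2 + 2*t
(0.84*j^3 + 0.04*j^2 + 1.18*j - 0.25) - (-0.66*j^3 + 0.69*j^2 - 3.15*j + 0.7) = 1.5*j^3 - 0.65*j^2 + 4.33*j - 0.95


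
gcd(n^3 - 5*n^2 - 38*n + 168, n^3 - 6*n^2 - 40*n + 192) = n^2 + 2*n - 24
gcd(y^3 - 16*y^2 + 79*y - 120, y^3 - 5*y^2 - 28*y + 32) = y - 8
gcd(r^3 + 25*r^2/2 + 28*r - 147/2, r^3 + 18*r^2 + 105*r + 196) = r^2 + 14*r + 49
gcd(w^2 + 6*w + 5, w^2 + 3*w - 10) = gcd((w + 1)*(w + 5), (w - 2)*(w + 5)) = w + 5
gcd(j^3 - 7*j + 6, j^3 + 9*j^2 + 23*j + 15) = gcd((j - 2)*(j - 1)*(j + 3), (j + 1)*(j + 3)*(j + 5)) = j + 3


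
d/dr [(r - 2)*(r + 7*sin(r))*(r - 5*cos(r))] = (r - 2)*(r + 7*sin(r))*(5*sin(r) + 1) + (r - 2)*(r - 5*cos(r))*(7*cos(r) + 1) + (r + 7*sin(r))*(r - 5*cos(r))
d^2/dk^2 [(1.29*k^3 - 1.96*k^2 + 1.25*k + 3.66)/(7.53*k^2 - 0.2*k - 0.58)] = (1.13686837721616e-13*k^5 + 2.27373675443232e-13*k^4 + 147.219822*k^3 + 1194.68898*k^2 + 2.28747599999999*k + 30.65348)/(426.957777*k^6 - 34.02054*k^5 - 97.755966*k^4 + 5.23288*k^3 + 7.529676*k^2 - 0.20184*k - 0.195112)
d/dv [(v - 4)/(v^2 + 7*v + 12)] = (v^2 + 7*v - (v - 4)*(2*v + 7) + 12)/(v^2 + 7*v + 12)^2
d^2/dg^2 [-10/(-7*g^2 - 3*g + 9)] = 20*(-49*g^2 - 21*g + (14*g + 3)^2 + 63)/(7*g^2 + 3*g - 9)^3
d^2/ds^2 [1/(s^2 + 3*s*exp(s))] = (-s*(s + 3*exp(s))*(3*s*exp(s) + 6*exp(s) + 2) + 2*(3*s*exp(s) + 2*s + 3*exp(s))^2)/(s^3*(s + 3*exp(s))^3)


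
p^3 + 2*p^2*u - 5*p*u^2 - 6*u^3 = (p - 2*u)*(p + u)*(p + 3*u)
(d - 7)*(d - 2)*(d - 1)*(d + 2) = d^4 - 8*d^3 + 3*d^2 + 32*d - 28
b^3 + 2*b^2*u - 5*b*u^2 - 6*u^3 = (b - 2*u)*(b + u)*(b + 3*u)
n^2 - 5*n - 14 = (n - 7)*(n + 2)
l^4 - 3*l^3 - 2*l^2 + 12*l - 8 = (l - 2)^2*(l - 1)*(l + 2)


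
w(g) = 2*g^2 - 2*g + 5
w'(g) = 4*g - 2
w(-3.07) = 29.99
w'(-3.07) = -14.28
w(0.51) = 4.50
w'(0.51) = 0.04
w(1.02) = 5.04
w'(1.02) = 2.08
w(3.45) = 21.90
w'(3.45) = 11.80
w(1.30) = 5.78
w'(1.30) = 3.20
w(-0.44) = 6.27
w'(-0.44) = -3.76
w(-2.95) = 28.30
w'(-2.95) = -13.80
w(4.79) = 41.31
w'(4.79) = 17.16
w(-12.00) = 317.00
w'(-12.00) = -50.00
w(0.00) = 5.00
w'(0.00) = -2.00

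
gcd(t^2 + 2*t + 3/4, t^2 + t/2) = t + 1/2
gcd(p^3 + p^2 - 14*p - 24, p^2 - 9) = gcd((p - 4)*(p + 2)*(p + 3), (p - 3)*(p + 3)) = p + 3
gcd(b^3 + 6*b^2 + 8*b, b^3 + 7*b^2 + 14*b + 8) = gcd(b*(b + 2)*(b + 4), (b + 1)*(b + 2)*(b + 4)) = b^2 + 6*b + 8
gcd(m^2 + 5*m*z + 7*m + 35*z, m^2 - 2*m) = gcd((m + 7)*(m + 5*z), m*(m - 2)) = 1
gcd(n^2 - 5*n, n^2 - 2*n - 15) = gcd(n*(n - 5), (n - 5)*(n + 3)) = n - 5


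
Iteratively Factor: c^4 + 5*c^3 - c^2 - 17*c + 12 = (c - 1)*(c^3 + 6*c^2 + 5*c - 12) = (c - 1)*(c + 4)*(c^2 + 2*c - 3) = (c - 1)*(c + 3)*(c + 4)*(c - 1)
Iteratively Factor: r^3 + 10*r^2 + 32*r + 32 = (r + 2)*(r^2 + 8*r + 16) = (r + 2)*(r + 4)*(r + 4)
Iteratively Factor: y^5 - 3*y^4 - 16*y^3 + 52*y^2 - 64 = (y + 4)*(y^4 - 7*y^3 + 12*y^2 + 4*y - 16) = (y + 1)*(y + 4)*(y^3 - 8*y^2 + 20*y - 16) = (y - 2)*(y + 1)*(y + 4)*(y^2 - 6*y + 8) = (y - 4)*(y - 2)*(y + 1)*(y + 4)*(y - 2)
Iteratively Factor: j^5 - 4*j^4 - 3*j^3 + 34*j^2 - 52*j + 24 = (j - 1)*(j^4 - 3*j^3 - 6*j^2 + 28*j - 24) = (j - 1)*(j + 3)*(j^3 - 6*j^2 + 12*j - 8) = (j - 2)*(j - 1)*(j + 3)*(j^2 - 4*j + 4) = (j - 2)^2*(j - 1)*(j + 3)*(j - 2)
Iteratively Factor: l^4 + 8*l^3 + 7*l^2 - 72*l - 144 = (l + 4)*(l^3 + 4*l^2 - 9*l - 36) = (l + 3)*(l + 4)*(l^2 + l - 12) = (l + 3)*(l + 4)^2*(l - 3)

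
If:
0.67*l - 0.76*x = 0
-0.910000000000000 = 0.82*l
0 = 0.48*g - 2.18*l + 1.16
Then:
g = -7.46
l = -1.11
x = -0.98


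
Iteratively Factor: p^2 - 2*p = (p - 2)*(p)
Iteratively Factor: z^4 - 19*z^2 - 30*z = (z)*(z^3 - 19*z - 30) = z*(z + 3)*(z^2 - 3*z - 10) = z*(z + 2)*(z + 3)*(z - 5)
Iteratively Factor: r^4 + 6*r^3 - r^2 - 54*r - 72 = (r + 2)*(r^3 + 4*r^2 - 9*r - 36) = (r - 3)*(r + 2)*(r^2 + 7*r + 12) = (r - 3)*(r + 2)*(r + 3)*(r + 4)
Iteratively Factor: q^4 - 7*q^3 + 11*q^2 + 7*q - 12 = (q - 3)*(q^3 - 4*q^2 - q + 4) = (q - 3)*(q - 1)*(q^2 - 3*q - 4) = (q - 3)*(q - 1)*(q + 1)*(q - 4)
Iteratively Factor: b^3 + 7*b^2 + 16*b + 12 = (b + 3)*(b^2 + 4*b + 4) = (b + 2)*(b + 3)*(b + 2)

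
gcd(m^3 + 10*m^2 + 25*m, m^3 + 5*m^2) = m^2 + 5*m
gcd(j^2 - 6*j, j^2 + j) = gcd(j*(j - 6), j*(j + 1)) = j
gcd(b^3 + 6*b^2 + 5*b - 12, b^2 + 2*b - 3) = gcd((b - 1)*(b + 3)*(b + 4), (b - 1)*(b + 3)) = b^2 + 2*b - 3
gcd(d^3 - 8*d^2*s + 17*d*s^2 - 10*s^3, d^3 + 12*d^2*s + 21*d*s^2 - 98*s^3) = -d + 2*s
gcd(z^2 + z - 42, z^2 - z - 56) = z + 7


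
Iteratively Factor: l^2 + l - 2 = (l + 2)*(l - 1)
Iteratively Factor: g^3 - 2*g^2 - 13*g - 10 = (g + 1)*(g^2 - 3*g - 10) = (g + 1)*(g + 2)*(g - 5)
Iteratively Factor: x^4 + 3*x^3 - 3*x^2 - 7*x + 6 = (x + 3)*(x^3 - 3*x + 2) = (x - 1)*(x + 3)*(x^2 + x - 2) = (x - 1)*(x + 2)*(x + 3)*(x - 1)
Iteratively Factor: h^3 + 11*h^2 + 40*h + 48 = (h + 4)*(h^2 + 7*h + 12) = (h + 4)^2*(h + 3)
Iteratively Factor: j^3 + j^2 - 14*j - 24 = (j + 3)*(j^2 - 2*j - 8) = (j + 2)*(j + 3)*(j - 4)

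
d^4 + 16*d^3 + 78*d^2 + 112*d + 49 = (d + 1)^2*(d + 7)^2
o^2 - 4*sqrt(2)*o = o*(o - 4*sqrt(2))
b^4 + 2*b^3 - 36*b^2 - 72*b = b*(b - 6)*(b + 2)*(b + 6)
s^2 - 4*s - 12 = (s - 6)*(s + 2)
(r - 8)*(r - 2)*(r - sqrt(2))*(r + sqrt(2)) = r^4 - 10*r^3 + 14*r^2 + 20*r - 32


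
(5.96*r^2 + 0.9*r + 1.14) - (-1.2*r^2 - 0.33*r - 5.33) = 7.16*r^2 + 1.23*r + 6.47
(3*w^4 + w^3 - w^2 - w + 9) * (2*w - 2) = 6*w^5 - 4*w^4 - 4*w^3 + 20*w - 18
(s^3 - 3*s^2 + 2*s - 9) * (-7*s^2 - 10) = -7*s^5 + 21*s^4 - 24*s^3 + 93*s^2 - 20*s + 90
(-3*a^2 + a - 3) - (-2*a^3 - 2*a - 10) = 2*a^3 - 3*a^2 + 3*a + 7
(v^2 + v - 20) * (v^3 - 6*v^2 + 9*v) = v^5 - 5*v^4 - 17*v^3 + 129*v^2 - 180*v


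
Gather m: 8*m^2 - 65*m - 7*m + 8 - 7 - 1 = 8*m^2 - 72*m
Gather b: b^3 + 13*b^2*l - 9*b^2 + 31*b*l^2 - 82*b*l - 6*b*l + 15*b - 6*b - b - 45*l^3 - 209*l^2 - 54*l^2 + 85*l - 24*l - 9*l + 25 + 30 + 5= b^3 + b^2*(13*l - 9) + b*(31*l^2 - 88*l + 8) - 45*l^3 - 263*l^2 + 52*l + 60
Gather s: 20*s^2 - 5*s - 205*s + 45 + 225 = 20*s^2 - 210*s + 270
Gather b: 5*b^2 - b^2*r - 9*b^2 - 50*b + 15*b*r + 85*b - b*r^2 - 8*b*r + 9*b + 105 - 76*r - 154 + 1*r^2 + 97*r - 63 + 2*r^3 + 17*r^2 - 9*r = b^2*(-r - 4) + b*(-r^2 + 7*r + 44) + 2*r^3 + 18*r^2 + 12*r - 112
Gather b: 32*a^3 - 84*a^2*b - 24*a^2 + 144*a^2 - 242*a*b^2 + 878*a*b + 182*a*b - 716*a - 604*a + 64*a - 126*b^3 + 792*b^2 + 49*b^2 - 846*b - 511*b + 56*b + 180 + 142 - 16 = 32*a^3 + 120*a^2 - 1256*a - 126*b^3 + b^2*(841 - 242*a) + b*(-84*a^2 + 1060*a - 1301) + 306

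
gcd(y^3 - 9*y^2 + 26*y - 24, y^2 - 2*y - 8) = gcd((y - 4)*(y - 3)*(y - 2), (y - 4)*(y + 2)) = y - 4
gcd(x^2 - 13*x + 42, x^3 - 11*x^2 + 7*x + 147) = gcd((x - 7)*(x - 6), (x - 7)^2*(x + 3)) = x - 7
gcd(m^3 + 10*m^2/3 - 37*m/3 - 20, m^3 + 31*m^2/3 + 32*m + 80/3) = m^2 + 19*m/3 + 20/3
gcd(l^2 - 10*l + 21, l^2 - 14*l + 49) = l - 7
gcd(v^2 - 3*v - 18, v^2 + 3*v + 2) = 1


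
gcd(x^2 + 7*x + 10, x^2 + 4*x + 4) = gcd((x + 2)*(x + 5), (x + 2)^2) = x + 2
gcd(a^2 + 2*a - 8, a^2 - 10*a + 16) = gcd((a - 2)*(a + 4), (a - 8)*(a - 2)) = a - 2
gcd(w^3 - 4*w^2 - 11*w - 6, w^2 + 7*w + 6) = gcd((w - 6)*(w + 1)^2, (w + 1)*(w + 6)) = w + 1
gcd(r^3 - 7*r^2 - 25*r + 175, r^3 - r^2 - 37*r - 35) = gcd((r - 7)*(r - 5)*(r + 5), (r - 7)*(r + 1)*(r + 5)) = r^2 - 2*r - 35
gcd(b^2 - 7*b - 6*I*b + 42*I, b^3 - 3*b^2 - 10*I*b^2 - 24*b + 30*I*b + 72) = b - 6*I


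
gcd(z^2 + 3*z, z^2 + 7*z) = z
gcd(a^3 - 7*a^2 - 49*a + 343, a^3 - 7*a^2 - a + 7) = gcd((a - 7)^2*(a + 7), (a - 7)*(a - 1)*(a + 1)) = a - 7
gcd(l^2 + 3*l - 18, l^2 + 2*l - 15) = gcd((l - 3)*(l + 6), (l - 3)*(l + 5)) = l - 3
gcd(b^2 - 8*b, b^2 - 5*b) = b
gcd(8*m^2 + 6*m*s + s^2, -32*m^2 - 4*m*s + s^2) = 4*m + s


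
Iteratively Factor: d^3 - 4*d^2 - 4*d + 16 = (d + 2)*(d^2 - 6*d + 8) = (d - 2)*(d + 2)*(d - 4)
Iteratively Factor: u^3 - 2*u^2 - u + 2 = (u - 1)*(u^2 - u - 2) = (u - 1)*(u + 1)*(u - 2)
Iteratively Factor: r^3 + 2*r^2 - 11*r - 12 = (r + 4)*(r^2 - 2*r - 3) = (r + 1)*(r + 4)*(r - 3)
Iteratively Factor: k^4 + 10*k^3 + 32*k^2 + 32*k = (k)*(k^3 + 10*k^2 + 32*k + 32) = k*(k + 4)*(k^2 + 6*k + 8) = k*(k + 2)*(k + 4)*(k + 4)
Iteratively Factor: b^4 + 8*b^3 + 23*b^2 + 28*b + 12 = (b + 1)*(b^3 + 7*b^2 + 16*b + 12) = (b + 1)*(b + 2)*(b^2 + 5*b + 6) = (b + 1)*(b + 2)^2*(b + 3)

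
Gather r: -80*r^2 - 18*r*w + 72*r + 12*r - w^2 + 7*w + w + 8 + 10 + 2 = -80*r^2 + r*(84 - 18*w) - w^2 + 8*w + 20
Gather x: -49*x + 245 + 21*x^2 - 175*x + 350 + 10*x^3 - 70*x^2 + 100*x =10*x^3 - 49*x^2 - 124*x + 595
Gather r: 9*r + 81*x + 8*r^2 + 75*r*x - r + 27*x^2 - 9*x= 8*r^2 + r*(75*x + 8) + 27*x^2 + 72*x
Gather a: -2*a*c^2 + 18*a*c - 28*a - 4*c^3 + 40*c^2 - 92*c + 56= a*(-2*c^2 + 18*c - 28) - 4*c^3 + 40*c^2 - 92*c + 56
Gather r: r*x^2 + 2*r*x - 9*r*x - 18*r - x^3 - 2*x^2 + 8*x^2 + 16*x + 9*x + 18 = r*(x^2 - 7*x - 18) - x^3 + 6*x^2 + 25*x + 18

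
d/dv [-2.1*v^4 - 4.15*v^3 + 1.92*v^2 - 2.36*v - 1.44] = -8.4*v^3 - 12.45*v^2 + 3.84*v - 2.36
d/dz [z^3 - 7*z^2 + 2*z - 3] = 3*z^2 - 14*z + 2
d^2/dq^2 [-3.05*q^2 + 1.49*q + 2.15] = -6.10000000000000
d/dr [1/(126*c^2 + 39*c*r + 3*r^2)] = (-13*c - 2*r)/(3*(42*c^2 + 13*c*r + r^2)^2)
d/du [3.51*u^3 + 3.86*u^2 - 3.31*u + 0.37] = 10.53*u^2 + 7.72*u - 3.31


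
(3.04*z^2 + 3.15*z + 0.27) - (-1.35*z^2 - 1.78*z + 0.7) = 4.39*z^2 + 4.93*z - 0.43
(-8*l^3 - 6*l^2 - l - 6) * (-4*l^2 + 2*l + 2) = 32*l^5 + 8*l^4 - 24*l^3 + 10*l^2 - 14*l - 12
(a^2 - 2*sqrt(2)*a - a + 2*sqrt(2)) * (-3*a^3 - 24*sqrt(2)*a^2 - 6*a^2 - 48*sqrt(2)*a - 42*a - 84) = -3*a^5 - 18*sqrt(2)*a^4 - 3*a^4 - 18*sqrt(2)*a^3 + 60*a^3 + 54*a^2 + 120*sqrt(2)*a^2 - 108*a + 84*sqrt(2)*a - 168*sqrt(2)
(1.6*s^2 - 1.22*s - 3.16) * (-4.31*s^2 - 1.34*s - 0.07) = -6.896*s^4 + 3.1142*s^3 + 15.1424*s^2 + 4.3198*s + 0.2212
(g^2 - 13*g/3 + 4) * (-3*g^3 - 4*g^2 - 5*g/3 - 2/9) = -3*g^5 + 9*g^4 + 11*g^3/3 - 9*g^2 - 154*g/27 - 8/9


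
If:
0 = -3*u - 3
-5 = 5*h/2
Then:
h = -2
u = -1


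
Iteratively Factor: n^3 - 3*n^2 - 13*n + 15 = (n - 5)*(n^2 + 2*n - 3) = (n - 5)*(n + 3)*(n - 1)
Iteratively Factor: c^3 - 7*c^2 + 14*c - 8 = (c - 2)*(c^2 - 5*c + 4) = (c - 2)*(c - 1)*(c - 4)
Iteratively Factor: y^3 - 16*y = (y)*(y^2 - 16) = y*(y + 4)*(y - 4)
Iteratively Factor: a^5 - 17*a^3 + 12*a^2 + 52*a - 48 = (a - 1)*(a^4 + a^3 - 16*a^2 - 4*a + 48) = (a - 1)*(a + 4)*(a^3 - 3*a^2 - 4*a + 12) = (a - 2)*(a - 1)*(a + 4)*(a^2 - a - 6) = (a - 3)*(a - 2)*(a - 1)*(a + 4)*(a + 2)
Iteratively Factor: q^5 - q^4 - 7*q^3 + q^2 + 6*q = (q + 1)*(q^4 - 2*q^3 - 5*q^2 + 6*q) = (q - 3)*(q + 1)*(q^3 + q^2 - 2*q) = q*(q - 3)*(q + 1)*(q^2 + q - 2) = q*(q - 3)*(q - 1)*(q + 1)*(q + 2)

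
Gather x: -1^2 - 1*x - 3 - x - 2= -2*x - 6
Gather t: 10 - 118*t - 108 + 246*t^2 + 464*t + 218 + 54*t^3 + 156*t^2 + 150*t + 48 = 54*t^3 + 402*t^2 + 496*t + 168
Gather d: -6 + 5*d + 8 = 5*d + 2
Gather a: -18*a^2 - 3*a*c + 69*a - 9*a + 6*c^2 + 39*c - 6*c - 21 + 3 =-18*a^2 + a*(60 - 3*c) + 6*c^2 + 33*c - 18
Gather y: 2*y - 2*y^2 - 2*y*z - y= -2*y^2 + y*(1 - 2*z)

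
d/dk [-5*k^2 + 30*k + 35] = 30 - 10*k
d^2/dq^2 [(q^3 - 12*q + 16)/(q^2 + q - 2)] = 6*(-3*q^3 + 14*q^2 - 4*q + 8)/(q^6 + 3*q^5 - 3*q^4 - 11*q^3 + 6*q^2 + 12*q - 8)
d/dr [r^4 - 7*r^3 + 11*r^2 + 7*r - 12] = 4*r^3 - 21*r^2 + 22*r + 7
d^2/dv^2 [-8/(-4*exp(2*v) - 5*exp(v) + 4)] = 8*(2*(8*exp(v) + 5)^2*exp(v) - (16*exp(v) + 5)*(4*exp(2*v) + 5*exp(v) - 4))*exp(v)/(4*exp(2*v) + 5*exp(v) - 4)^3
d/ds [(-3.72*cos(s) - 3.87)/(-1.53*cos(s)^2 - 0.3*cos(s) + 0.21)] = (5.6916*cos(s)^2 + 11.8422*cos(s) + 1.9422)*sin(s)/(2.3409*cos(s)^4 + 0.918*cos(s)^3 - 0.5526*cos(s)^2 - 0.126*cos(s) + 0.0441)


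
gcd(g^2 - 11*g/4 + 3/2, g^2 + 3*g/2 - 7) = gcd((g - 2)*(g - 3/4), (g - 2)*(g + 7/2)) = g - 2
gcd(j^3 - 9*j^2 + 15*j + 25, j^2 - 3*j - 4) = j + 1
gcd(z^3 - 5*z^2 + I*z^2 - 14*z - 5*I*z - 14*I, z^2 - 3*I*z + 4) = z + I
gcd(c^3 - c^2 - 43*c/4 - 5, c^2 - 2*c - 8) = c - 4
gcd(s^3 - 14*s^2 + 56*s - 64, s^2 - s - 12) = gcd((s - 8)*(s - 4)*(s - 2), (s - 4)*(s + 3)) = s - 4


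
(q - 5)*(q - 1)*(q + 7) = q^3 + q^2 - 37*q + 35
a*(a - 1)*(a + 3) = a^3 + 2*a^2 - 3*a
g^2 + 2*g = g*(g + 2)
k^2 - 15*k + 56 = (k - 8)*(k - 7)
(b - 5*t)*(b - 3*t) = b^2 - 8*b*t + 15*t^2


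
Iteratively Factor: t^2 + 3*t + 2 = (t + 2)*(t + 1)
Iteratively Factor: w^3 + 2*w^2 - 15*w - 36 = (w + 3)*(w^2 - w - 12) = (w + 3)^2*(w - 4)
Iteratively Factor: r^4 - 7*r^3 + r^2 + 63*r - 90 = (r - 5)*(r^3 - 2*r^2 - 9*r + 18) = (r - 5)*(r - 3)*(r^2 + r - 6) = (r - 5)*(r - 3)*(r + 3)*(r - 2)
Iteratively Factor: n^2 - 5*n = (n - 5)*(n)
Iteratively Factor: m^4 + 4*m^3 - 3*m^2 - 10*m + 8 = (m + 4)*(m^3 - 3*m + 2) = (m + 2)*(m + 4)*(m^2 - 2*m + 1) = (m - 1)*(m + 2)*(m + 4)*(m - 1)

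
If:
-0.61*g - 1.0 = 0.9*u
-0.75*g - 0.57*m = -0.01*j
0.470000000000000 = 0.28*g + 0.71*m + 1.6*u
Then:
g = -1.47540983606557*u - 1.63934426229508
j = -205.940891249134*u - 48.3678134380051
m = 1.30847379358116 - 1.67166936042484*u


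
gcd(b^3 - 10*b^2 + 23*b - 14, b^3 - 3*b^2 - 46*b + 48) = b - 1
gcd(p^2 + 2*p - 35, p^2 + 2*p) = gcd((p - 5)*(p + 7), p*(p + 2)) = 1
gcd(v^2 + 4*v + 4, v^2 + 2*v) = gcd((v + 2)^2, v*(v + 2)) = v + 2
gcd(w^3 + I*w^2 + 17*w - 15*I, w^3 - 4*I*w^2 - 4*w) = 1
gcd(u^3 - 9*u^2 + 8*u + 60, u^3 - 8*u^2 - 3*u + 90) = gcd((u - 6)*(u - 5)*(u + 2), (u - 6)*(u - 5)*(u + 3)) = u^2 - 11*u + 30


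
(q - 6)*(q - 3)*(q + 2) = q^3 - 7*q^2 + 36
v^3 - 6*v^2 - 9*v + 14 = (v - 7)*(v - 1)*(v + 2)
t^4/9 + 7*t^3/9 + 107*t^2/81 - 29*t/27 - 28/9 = (t/3 + 1)^2*(t - 4/3)*(t + 7/3)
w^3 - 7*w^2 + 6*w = w*(w - 6)*(w - 1)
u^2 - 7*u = u*(u - 7)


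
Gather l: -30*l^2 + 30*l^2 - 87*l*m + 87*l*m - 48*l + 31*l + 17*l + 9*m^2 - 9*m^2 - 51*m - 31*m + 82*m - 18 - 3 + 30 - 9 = 0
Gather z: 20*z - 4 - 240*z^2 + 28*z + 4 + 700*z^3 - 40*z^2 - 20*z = 700*z^3 - 280*z^2 + 28*z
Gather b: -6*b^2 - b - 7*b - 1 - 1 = -6*b^2 - 8*b - 2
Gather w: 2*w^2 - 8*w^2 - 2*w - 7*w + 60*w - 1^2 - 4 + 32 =-6*w^2 + 51*w + 27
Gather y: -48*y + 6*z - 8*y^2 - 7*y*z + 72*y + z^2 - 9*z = -8*y^2 + y*(24 - 7*z) + z^2 - 3*z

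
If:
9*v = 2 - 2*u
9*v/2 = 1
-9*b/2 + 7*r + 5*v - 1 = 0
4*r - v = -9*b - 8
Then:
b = -2/3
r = -4/9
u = 0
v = 2/9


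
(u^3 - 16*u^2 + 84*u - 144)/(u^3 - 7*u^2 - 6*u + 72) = (u - 6)/(u + 3)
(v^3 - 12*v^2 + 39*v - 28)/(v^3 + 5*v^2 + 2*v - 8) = (v^2 - 11*v + 28)/(v^2 + 6*v + 8)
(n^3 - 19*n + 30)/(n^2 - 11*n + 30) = (n^3 - 19*n + 30)/(n^2 - 11*n + 30)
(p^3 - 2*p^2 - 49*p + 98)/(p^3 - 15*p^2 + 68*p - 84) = (p + 7)/(p - 6)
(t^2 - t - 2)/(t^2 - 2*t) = (t + 1)/t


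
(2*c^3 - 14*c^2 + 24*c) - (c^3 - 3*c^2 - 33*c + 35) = c^3 - 11*c^2 + 57*c - 35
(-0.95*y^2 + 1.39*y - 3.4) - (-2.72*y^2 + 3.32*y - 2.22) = 1.77*y^2 - 1.93*y - 1.18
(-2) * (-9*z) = 18*z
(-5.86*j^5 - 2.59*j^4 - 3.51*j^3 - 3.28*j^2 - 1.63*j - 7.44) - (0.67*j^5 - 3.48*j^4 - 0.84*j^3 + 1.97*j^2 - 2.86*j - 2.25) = -6.53*j^5 + 0.89*j^4 - 2.67*j^3 - 5.25*j^2 + 1.23*j - 5.19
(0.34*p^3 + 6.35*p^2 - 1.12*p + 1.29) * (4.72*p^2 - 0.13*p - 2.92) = 1.6048*p^5 + 29.9278*p^4 - 7.1047*p^3 - 12.3076*p^2 + 3.1027*p - 3.7668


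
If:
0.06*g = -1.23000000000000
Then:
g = -20.50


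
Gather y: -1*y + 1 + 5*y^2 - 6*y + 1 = 5*y^2 - 7*y + 2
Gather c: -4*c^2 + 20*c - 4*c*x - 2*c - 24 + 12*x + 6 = -4*c^2 + c*(18 - 4*x) + 12*x - 18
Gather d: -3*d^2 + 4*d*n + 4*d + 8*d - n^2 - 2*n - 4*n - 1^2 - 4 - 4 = -3*d^2 + d*(4*n + 12) - n^2 - 6*n - 9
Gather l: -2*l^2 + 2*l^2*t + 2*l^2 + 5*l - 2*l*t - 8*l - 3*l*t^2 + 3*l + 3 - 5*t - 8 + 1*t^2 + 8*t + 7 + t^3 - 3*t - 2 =2*l^2*t + l*(-3*t^2 - 2*t) + t^3 + t^2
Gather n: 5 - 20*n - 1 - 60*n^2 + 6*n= -60*n^2 - 14*n + 4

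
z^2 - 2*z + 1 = (z - 1)^2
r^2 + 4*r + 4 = (r + 2)^2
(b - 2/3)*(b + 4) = b^2 + 10*b/3 - 8/3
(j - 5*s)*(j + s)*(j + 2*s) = j^3 - 2*j^2*s - 13*j*s^2 - 10*s^3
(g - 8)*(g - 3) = g^2 - 11*g + 24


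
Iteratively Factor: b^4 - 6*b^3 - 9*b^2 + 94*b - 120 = (b - 5)*(b^3 - b^2 - 14*b + 24) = (b - 5)*(b - 2)*(b^2 + b - 12) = (b - 5)*(b - 3)*(b - 2)*(b + 4)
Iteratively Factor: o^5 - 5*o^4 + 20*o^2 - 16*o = (o - 1)*(o^4 - 4*o^3 - 4*o^2 + 16*o) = o*(o - 1)*(o^3 - 4*o^2 - 4*o + 16) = o*(o - 4)*(o - 1)*(o^2 - 4) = o*(o - 4)*(o - 1)*(o + 2)*(o - 2)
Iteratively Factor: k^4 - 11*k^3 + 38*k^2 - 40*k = (k - 2)*(k^3 - 9*k^2 + 20*k) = k*(k - 2)*(k^2 - 9*k + 20) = k*(k - 5)*(k - 2)*(k - 4)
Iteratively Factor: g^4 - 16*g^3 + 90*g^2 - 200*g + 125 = (g - 5)*(g^3 - 11*g^2 + 35*g - 25) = (g - 5)*(g - 1)*(g^2 - 10*g + 25) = (g - 5)^2*(g - 1)*(g - 5)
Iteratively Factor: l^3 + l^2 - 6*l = (l - 2)*(l^2 + 3*l) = (l - 2)*(l + 3)*(l)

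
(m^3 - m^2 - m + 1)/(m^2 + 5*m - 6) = (m^2 - 1)/(m + 6)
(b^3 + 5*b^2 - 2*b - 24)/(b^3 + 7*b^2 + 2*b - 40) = (b + 3)/(b + 5)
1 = 1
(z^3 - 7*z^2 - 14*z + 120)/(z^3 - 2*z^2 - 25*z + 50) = (z^2 - 2*z - 24)/(z^2 + 3*z - 10)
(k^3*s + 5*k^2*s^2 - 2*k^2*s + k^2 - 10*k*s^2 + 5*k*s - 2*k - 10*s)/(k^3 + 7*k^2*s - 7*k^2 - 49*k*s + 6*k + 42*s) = (k^3*s + 5*k^2*s^2 - 2*k^2*s + k^2 - 10*k*s^2 + 5*k*s - 2*k - 10*s)/(k^3 + 7*k^2*s - 7*k^2 - 49*k*s + 6*k + 42*s)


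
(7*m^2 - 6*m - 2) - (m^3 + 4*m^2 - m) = -m^3 + 3*m^2 - 5*m - 2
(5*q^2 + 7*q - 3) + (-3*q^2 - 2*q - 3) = 2*q^2 + 5*q - 6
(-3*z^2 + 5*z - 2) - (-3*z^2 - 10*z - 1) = 15*z - 1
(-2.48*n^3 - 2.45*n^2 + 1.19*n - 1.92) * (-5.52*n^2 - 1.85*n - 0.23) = 13.6896*n^5 + 18.112*n^4 - 1.4659*n^3 + 8.9604*n^2 + 3.2783*n + 0.4416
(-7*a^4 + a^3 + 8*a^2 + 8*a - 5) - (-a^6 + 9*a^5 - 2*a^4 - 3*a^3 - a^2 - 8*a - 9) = a^6 - 9*a^5 - 5*a^4 + 4*a^3 + 9*a^2 + 16*a + 4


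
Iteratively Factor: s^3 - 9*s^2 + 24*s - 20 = (s - 2)*(s^2 - 7*s + 10) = (s - 2)^2*(s - 5)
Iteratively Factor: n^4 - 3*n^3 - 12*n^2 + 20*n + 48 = (n + 2)*(n^3 - 5*n^2 - 2*n + 24) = (n - 3)*(n + 2)*(n^2 - 2*n - 8) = (n - 3)*(n + 2)^2*(n - 4)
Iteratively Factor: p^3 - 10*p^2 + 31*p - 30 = (p - 2)*(p^2 - 8*p + 15) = (p - 5)*(p - 2)*(p - 3)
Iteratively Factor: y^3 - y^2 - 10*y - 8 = (y + 2)*(y^2 - 3*y - 4) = (y - 4)*(y + 2)*(y + 1)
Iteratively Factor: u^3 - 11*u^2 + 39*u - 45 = (u - 5)*(u^2 - 6*u + 9) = (u - 5)*(u - 3)*(u - 3)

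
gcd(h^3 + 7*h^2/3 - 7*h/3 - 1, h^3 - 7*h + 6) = h^2 + 2*h - 3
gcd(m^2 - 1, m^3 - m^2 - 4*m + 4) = m - 1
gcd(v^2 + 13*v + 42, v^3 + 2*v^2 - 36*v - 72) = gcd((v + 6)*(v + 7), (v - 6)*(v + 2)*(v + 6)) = v + 6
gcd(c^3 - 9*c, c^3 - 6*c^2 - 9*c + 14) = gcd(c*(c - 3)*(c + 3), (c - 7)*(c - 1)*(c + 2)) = 1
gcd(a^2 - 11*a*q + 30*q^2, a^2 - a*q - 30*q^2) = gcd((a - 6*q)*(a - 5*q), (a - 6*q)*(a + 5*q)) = -a + 6*q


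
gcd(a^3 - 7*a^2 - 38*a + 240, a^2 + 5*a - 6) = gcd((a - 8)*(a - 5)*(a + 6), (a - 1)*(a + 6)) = a + 6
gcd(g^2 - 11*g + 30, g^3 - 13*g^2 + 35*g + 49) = 1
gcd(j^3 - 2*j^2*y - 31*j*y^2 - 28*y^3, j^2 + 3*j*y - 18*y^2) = 1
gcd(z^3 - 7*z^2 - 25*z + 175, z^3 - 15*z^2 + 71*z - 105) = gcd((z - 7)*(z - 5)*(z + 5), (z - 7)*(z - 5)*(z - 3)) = z^2 - 12*z + 35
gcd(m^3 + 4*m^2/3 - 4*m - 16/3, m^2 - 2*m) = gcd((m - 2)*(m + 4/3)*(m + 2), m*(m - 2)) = m - 2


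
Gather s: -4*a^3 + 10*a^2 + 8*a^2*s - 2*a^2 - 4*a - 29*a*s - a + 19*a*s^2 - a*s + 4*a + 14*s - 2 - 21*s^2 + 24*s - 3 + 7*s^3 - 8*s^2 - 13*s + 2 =-4*a^3 + 8*a^2 - a + 7*s^3 + s^2*(19*a - 29) + s*(8*a^2 - 30*a + 25) - 3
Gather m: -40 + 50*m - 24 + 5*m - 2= 55*m - 66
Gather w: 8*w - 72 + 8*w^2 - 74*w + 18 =8*w^2 - 66*w - 54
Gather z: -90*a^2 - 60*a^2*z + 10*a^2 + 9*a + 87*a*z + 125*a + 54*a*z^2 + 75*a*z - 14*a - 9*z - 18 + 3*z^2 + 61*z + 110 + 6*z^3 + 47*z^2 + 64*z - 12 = -80*a^2 + 120*a + 6*z^3 + z^2*(54*a + 50) + z*(-60*a^2 + 162*a + 116) + 80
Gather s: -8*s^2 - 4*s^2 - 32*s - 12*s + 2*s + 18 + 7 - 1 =-12*s^2 - 42*s + 24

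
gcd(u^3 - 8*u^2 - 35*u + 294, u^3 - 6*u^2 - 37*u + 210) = u^2 - u - 42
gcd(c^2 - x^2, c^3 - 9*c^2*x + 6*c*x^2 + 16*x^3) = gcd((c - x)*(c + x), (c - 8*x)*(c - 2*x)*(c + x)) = c + x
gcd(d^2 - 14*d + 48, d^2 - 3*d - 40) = d - 8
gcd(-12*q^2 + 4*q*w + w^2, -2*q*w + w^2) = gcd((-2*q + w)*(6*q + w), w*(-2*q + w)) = 2*q - w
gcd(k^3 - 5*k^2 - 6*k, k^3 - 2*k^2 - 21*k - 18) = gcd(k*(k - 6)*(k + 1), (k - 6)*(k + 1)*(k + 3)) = k^2 - 5*k - 6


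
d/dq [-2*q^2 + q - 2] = 1 - 4*q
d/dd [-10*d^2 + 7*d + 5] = 7 - 20*d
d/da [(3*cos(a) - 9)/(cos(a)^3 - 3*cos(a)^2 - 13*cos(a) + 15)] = 3*(39*cos(a)/2 - 6*cos(2*a) + cos(3*a)/2 + 18)*sin(a)/(cos(a)^3 - 3*cos(a)^2 - 13*cos(a) + 15)^2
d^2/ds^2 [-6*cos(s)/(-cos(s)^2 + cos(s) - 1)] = 6*(sin(s)^2*cos(s) + sin(s)^2 + 6*cos(s) - 3)*sin(s)^2/(sin(s)^2 + cos(s) - 2)^3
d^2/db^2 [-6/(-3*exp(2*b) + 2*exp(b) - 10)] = 12*((1 - 6*exp(b))*(3*exp(2*b) - 2*exp(b) + 10) + 4*(3*exp(b) - 1)^2*exp(b))*exp(b)/(3*exp(2*b) - 2*exp(b) + 10)^3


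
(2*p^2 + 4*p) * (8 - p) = -2*p^3 + 12*p^2 + 32*p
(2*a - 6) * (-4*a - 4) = -8*a^2 + 16*a + 24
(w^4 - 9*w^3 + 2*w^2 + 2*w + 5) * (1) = w^4 - 9*w^3 + 2*w^2 + 2*w + 5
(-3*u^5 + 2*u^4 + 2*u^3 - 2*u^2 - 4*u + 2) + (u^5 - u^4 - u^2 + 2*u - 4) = -2*u^5 + u^4 + 2*u^3 - 3*u^2 - 2*u - 2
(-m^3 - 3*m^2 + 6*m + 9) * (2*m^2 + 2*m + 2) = -2*m^5 - 8*m^4 + 4*m^3 + 24*m^2 + 30*m + 18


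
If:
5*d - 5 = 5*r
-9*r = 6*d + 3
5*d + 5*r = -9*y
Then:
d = 2/5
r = -3/5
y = 1/9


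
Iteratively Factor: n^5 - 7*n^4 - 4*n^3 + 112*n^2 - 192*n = (n)*(n^4 - 7*n^3 - 4*n^2 + 112*n - 192) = n*(n - 3)*(n^3 - 4*n^2 - 16*n + 64) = n*(n - 4)*(n - 3)*(n^2 - 16) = n*(n - 4)^2*(n - 3)*(n + 4)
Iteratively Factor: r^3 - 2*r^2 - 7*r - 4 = (r + 1)*(r^2 - 3*r - 4) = (r + 1)^2*(r - 4)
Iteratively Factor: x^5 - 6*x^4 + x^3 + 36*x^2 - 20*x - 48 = (x + 1)*(x^4 - 7*x^3 + 8*x^2 + 28*x - 48) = (x - 4)*(x + 1)*(x^3 - 3*x^2 - 4*x + 12) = (x - 4)*(x - 3)*(x + 1)*(x^2 - 4) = (x - 4)*(x - 3)*(x + 1)*(x + 2)*(x - 2)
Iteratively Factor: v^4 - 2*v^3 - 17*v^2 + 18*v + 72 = (v + 2)*(v^3 - 4*v^2 - 9*v + 36) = (v - 3)*(v + 2)*(v^2 - v - 12) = (v - 4)*(v - 3)*(v + 2)*(v + 3)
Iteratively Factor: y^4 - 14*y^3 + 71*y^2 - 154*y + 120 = (y - 2)*(y^3 - 12*y^2 + 47*y - 60) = (y - 5)*(y - 2)*(y^2 - 7*y + 12) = (y - 5)*(y - 4)*(y - 2)*(y - 3)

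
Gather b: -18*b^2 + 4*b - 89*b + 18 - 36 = -18*b^2 - 85*b - 18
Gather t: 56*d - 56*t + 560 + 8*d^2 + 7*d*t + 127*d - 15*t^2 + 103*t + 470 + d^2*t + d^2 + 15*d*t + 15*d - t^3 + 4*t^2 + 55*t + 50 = 9*d^2 + 198*d - t^3 - 11*t^2 + t*(d^2 + 22*d + 102) + 1080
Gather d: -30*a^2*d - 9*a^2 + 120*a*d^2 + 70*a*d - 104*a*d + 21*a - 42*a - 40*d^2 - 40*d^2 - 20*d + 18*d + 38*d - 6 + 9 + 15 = -9*a^2 - 21*a + d^2*(120*a - 80) + d*(-30*a^2 - 34*a + 36) + 18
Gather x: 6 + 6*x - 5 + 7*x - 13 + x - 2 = 14*x - 14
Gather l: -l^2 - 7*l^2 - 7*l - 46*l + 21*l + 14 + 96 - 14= -8*l^2 - 32*l + 96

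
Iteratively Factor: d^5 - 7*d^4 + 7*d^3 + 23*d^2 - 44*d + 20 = (d - 2)*(d^4 - 5*d^3 - 3*d^2 + 17*d - 10) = (d - 2)*(d - 1)*(d^3 - 4*d^2 - 7*d + 10) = (d - 5)*(d - 2)*(d - 1)*(d^2 + d - 2) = (d - 5)*(d - 2)*(d - 1)*(d + 2)*(d - 1)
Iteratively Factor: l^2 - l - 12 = (l - 4)*(l + 3)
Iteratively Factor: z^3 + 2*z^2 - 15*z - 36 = (z - 4)*(z^2 + 6*z + 9) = (z - 4)*(z + 3)*(z + 3)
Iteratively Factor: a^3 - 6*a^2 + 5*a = (a)*(a^2 - 6*a + 5) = a*(a - 1)*(a - 5)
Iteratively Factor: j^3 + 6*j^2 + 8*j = (j + 4)*(j^2 + 2*j) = (j + 2)*(j + 4)*(j)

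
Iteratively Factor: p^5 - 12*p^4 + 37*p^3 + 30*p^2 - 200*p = (p)*(p^4 - 12*p^3 + 37*p^2 + 30*p - 200) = p*(p - 5)*(p^3 - 7*p^2 + 2*p + 40) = p*(p - 5)*(p - 4)*(p^2 - 3*p - 10) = p*(p - 5)^2*(p - 4)*(p + 2)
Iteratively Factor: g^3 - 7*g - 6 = (g + 1)*(g^2 - g - 6) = (g + 1)*(g + 2)*(g - 3)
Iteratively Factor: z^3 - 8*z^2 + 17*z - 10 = (z - 1)*(z^2 - 7*z + 10) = (z - 5)*(z - 1)*(z - 2)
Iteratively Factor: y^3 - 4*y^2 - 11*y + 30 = (y - 2)*(y^2 - 2*y - 15) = (y - 2)*(y + 3)*(y - 5)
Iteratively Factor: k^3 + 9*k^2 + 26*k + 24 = (k + 4)*(k^2 + 5*k + 6) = (k + 3)*(k + 4)*(k + 2)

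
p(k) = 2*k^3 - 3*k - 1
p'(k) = 6*k^2 - 3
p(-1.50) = -3.25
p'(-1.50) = 10.50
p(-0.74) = 0.41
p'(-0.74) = 0.29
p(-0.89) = 0.26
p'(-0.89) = 1.75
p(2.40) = 19.45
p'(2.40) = 31.56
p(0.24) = -1.69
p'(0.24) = -2.65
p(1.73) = 4.17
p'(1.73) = 14.96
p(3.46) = 71.46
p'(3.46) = 68.83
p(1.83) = 5.77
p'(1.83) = 17.09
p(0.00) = -1.00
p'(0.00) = -3.00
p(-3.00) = -46.00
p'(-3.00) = 51.00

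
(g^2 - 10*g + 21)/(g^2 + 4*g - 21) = (g - 7)/(g + 7)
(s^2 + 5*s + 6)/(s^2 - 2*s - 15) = (s + 2)/(s - 5)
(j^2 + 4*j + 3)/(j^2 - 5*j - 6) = (j + 3)/(j - 6)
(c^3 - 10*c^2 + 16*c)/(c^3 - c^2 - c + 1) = c*(c^2 - 10*c + 16)/(c^3 - c^2 - c + 1)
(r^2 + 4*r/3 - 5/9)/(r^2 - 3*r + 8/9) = (3*r + 5)/(3*r - 8)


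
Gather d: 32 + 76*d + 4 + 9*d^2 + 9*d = 9*d^2 + 85*d + 36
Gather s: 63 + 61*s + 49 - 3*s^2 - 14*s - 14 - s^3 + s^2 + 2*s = -s^3 - 2*s^2 + 49*s + 98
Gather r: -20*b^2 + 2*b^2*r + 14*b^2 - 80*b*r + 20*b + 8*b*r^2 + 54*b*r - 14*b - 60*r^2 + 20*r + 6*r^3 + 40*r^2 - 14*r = -6*b^2 + 6*b + 6*r^3 + r^2*(8*b - 20) + r*(2*b^2 - 26*b + 6)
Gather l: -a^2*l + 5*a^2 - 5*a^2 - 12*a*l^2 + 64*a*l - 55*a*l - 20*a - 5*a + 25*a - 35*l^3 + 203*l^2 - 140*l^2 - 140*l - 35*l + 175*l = -35*l^3 + l^2*(63 - 12*a) + l*(-a^2 + 9*a)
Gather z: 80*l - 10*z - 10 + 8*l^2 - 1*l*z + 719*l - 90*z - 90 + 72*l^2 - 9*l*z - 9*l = 80*l^2 + 790*l + z*(-10*l - 100) - 100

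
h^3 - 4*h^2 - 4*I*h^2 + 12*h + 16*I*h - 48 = (h - 4)*(h - 6*I)*(h + 2*I)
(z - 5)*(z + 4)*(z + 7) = z^3 + 6*z^2 - 27*z - 140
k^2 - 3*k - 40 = (k - 8)*(k + 5)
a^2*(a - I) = a^3 - I*a^2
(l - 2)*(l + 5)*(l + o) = l^3 + l^2*o + 3*l^2 + 3*l*o - 10*l - 10*o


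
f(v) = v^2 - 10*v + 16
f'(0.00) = -10.00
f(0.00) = 16.00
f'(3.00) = -4.00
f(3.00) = -5.00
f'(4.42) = -1.16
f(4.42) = -8.66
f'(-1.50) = -13.00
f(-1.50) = 33.25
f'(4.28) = -1.44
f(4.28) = -8.48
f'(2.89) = -4.22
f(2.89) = -4.55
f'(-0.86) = -11.72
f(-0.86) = 25.34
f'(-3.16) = -16.32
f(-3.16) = 57.59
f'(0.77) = -8.46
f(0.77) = 8.89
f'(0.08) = -9.84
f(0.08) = 15.21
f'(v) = 2*v - 10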